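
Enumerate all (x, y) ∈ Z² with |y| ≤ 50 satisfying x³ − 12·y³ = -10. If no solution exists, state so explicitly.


The equation is x³ - 12y³ = -10. For fixed y, x³ = 12·y³ − 10, so a solution requires the RHS to be a perfect cube.
Strategy: iterate y from -50 to 50, compute RHS = 12·y³ − 10, and check whether it is a (positive or negative) perfect cube.
Check small values of y:
  y = 0: RHS = -10 is not a perfect cube.
  y = 1: RHS = 2 is not a perfect cube.
  y = -1: RHS = -22 is not a perfect cube.
  y = 2: RHS = 86 is not a perfect cube.
  y = -2: RHS = -106 is not a perfect cube.
  y = 3: RHS = 314 is not a perfect cube.
  y = -3: RHS = -334 is not a perfect cube.
Continuing the search up to |y| = 50 finds no solutions either.
No (x, y) in the scanned range satisfies the equation.

No integer solutions with |y| ≤ 50.


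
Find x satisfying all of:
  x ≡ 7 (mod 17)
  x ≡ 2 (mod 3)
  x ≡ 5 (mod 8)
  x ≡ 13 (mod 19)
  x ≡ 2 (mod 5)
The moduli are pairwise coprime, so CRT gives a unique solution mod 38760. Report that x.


Product of moduli M = 17 · 3 · 8 · 19 · 5 = 38760.
Merge one congruence at a time:
  Start: x ≡ 7 (mod 17).
  Combine with x ≡ 2 (mod 3); new modulus lcm = 51.
    Write x = 7 + 17·t and substitute into x ≡ 2 (mod 3): 17·t ≡ 2 − 7 = -5 (mod 3).
    Reduce coefficients mod 3: 2·t ≡ 1 (mod 3).
    The inverse of 2 mod 3 is 2 (since 2·2 = 4 = 1·3 + 1), so t ≡ 2·1 = 2 ≡ 2 (mod 3).
    Then x = 7 + 17·2 = 41, valid modulo lcm(17, 3) = 51: x ≡ 41 (mod 51).
  Combine with x ≡ 5 (mod 8); new modulus lcm = 408.
    Write x = 41 + 51·t and substitute into x ≡ 5 (mod 8): 51·t ≡ 5 − 41 = -36 (mod 8).
    Reduce coefficients mod 8: 3·t ≡ 4 (mod 8).
    The inverse of 3 mod 8 is 3 (since 3·3 = 9 = 1·8 + 1), so t ≡ 3·4 = 12 ≡ 4 (mod 8).
    Then x = 41 + 51·4 = 245, valid modulo lcm(51, 8) = 408: x ≡ 245 (mod 408).
  Combine with x ≡ 13 (mod 19); new modulus lcm = 7752.
    Write x = 245 + 408·t and substitute into x ≡ 13 (mod 19): 408·t ≡ 13 − 245 = -232 (mod 19).
    Reduce coefficients mod 19: 9·t ≡ 15 (mod 19).
    The inverse of 9 mod 19 is 17 (since 9·17 = 153 = 8·19 + 1), so t ≡ 17·15 = 255 ≡ 8 (mod 19).
    Then x = 245 + 408·8 = 3509, valid modulo lcm(408, 19) = 7752: x ≡ 3509 (mod 7752).
  Combine with x ≡ 2 (mod 5); new modulus lcm = 38760.
    Write x = 3509 + 7752·t and substitute into x ≡ 2 (mod 5): 7752·t ≡ 2 − 3509 = -3507 (mod 5).
    Reduce coefficients mod 5: 2·t ≡ 3 (mod 5).
    The inverse of 2 mod 5 is 3 (since 2·3 = 6 = 1·5 + 1), so t ≡ 3·3 = 9 ≡ 4 (mod 5).
    Then x = 3509 + 7752·4 = 34517, valid modulo lcm(7752, 5) = 38760: x ≡ 34517 (mod 38760).
Verify against each original: 34517 mod 17 = 7, 34517 mod 3 = 2, 34517 mod 8 = 5, 34517 mod 19 = 13, 34517 mod 5 = 2.

x ≡ 34517 (mod 38760).


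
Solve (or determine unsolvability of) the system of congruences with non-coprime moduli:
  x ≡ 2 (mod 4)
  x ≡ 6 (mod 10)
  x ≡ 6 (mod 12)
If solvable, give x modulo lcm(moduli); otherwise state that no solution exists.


Moduli 4, 10, 12 are not pairwise coprime, so CRT works modulo lcm(m_i) when all pairwise compatibility conditions hold.
Pairwise compatibility: gcd(m_i, m_j) must divide a_i - a_j for every pair.
Merge one congruence at a time:
  Start: x ≡ 2 (mod 4).
  Combine with x ≡ 6 (mod 10): gcd(4, 10) = 2; 6 - 2 = 4, which IS divisible by 2, so compatible.
    Write x = 2 + 4·t and substitute into x ≡ 6 (mod 10): 4·t ≡ 6 − 2 = 4 (mod 10).
    Divide the congruence (and modulus) by g = 2: 2·t ≡ 2 (mod 5).
    The inverse of 2 mod 5 is 3 (since 2·3 = 6 = 1·5 + 1), so t ≡ 3·2 = 6 ≡ 1 (mod 5).
    Then x = 2 + 4·1 = 6, valid modulo lcm(4, 10) = 20: x ≡ 6 (mod 20).
  Combine with x ≡ 6 (mod 12): gcd(20, 12) = 4; 6 - 6 = 0, which IS divisible by 4, so compatible.
    Write x = 6 + 20·t and substitute into x ≡ 6 (mod 12): 20·t ≡ 6 − 6 = 0 (mod 12).
    Divide the congruence (and modulus) by g = 4: 5·t ≡ 0 (mod 3).
    Reduce coefficients mod 3: 2·t ≡ 0 (mod 3).
    The inverse of 2 mod 3 is 2 (since 2·2 = 4 = 1·3 + 1), so t ≡ 2·0 = 0 ≡ 0 (mod 3).
    Then x = 6 + 20·0 = 6, valid modulo lcm(20, 12) = 60: x ≡ 6 (mod 60).
Verify: 6 mod 4 = 2, 6 mod 10 = 6, 6 mod 12 = 6.

x ≡ 6 (mod 60).


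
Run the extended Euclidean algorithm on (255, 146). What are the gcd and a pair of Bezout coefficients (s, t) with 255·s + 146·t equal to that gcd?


Euclidean algorithm on (255, 146) — divide until remainder is 0:
  255 = 1 · 146 + 109
  146 = 1 · 109 + 37
  109 = 2 · 37 + 35
  37 = 1 · 35 + 2
  35 = 17 · 2 + 1
  2 = 2 · 1 + 0
gcd(255, 146) = 1.
Track Bezout coefficients alongside the remainders: start with r₀ = 255 = a·1 + b·0 (s = 1, t = 0) and r₁ = 146 = a·0 + b·1 (s = 0, t = 1); each new remainder r_{k+1} = r_{k-1} − q_k·r_k inherits s_{k+1} = s_{k-1} − q_k·s_k, t_{k+1} = t_{k-1} − q_k·t_k, so r_k = a·s_k + b·t_k at every step:
  q = 1: r = 109, s = 1 − 1·0 = 1, t = 0 − 1·1 = -1  (check: 255·1 + 146·(-1) = 109)
  q = 1: r = 37, s = 0 − 1·1 = -1, t = 1 − 1·(-1) = 2  (check: 255·(-1) + 146·2 = 37)
  q = 2: r = 35, s = 1 − 2·(-1) = 3, t = -1 − 2·2 = -5  (check: 255·3 + 146·(-5) = 35)
  q = 1: r = 2, s = -1 − 1·3 = -4, t = 2 − 1·(-5) = 7  (check: 255·(-4) + 146·7 = 2)
  q = 17: r = 1, s = 3 − 17·(-4) = 71, t = -5 − 17·7 = -124  (check: 255·71 + 146·(-124) = 1)
The row with r = 1 (the gcd) gives the Bezout coefficients s = 71, t = -124.
Result: 255 · (71) + 146 · (-124) = 1.

gcd(255, 146) = 1; s = 71, t = -124 (check: 255·71 + 146·(-124) = 1).


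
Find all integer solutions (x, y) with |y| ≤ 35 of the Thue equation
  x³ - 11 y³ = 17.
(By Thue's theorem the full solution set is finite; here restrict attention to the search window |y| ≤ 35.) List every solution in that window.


The equation is x³ - 11y³ = 17. For fixed y, x³ = 11·y³ + 17, so a solution requires the RHS to be a perfect cube.
Strategy: iterate y from -35 to 35, compute RHS = 11·y³ + 17, and check whether it is a (positive or negative) perfect cube.
Check small values of y:
  y = 0: RHS = 17 is not a perfect cube.
  y = 1: RHS = 28 is not a perfect cube.
  y = -1: RHS = 6 is not a perfect cube.
  y = 2: RHS = 105 is not a perfect cube.
  y = -2: RHS = -71 is not a perfect cube.
  y = 3: RHS = 314 is not a perfect cube.
  y = -3: RHS = -280 is not a perfect cube.
Continuing the search up to |y| = 35 finds no solutions either.
No (x, y) in the scanned range satisfies the equation.

No integer solutions with |y| ≤ 35.


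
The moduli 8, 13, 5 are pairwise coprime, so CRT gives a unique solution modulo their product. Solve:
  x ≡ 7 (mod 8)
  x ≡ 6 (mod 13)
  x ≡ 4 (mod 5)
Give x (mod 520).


Moduli 8, 13, 5 are pairwise coprime; by CRT there is a unique solution modulo M = 8 · 13 · 5 = 520.
Solve pairwise, accumulating the modulus:
  Start with x ≡ 7 (mod 8).
  Combine with x ≡ 6 (mod 13): since gcd(8, 13) = 1, we get a unique residue mod 104.
    Write x = 7 + 8·t and substitute into x ≡ 6 (mod 13): 8·t ≡ 6 − 7 = -1 (mod 13).
    Reduce coefficients mod 13: 8·t ≡ 12 (mod 13).
    The inverse of 8 mod 13 is 5 (since 8·5 = 40 = 3·13 + 1), so t ≡ 5·12 = 60 ≡ 8 (mod 13).
    Then x = 7 + 8·8 = 71, valid modulo lcm(8, 13) = 104: x ≡ 71 (mod 104).
  Combine with x ≡ 4 (mod 5): since gcd(104, 5) = 1, we get a unique residue mod 520.
    Write x = 71 + 104·t and substitute into x ≡ 4 (mod 5): 104·t ≡ 4 − 71 = -67 (mod 5).
    Reduce coefficients mod 5: 4·t ≡ 3 (mod 5).
    The inverse of 4 mod 5 is 4 (since 4·4 = 16 = 3·5 + 1), so t ≡ 4·3 = 12 ≡ 2 (mod 5).
    Then x = 71 + 104·2 = 279, valid modulo lcm(104, 5) = 520: x ≡ 279 (mod 520).
Verify: 279 mod 8 = 7 ✓, 279 mod 13 = 6 ✓, 279 mod 5 = 4 ✓.

x ≡ 279 (mod 520).


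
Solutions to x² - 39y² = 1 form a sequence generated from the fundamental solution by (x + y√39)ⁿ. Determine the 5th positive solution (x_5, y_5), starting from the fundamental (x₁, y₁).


Step 1: Find the fundamental solution (x₁, y₁) of x² - 39y² = 1.
  Expand √39 as a continued fraction. a₀ = ⌊√39⌋ = 6; iterate m_{k+1} = d_k·a_k − m_k, d_{k+1} = (39 − m_{k+1}²)/d_k, a_{k+1} = ⌊(a₀ + m_{k+1})/d_{k+1}⌋ (starting m₀ = 0, d₀ = 1), with convergents p_k = a_k·p_{k-1} + p_{k-2}, q_k = a_k·q_{k-1} + q_{k-2} (p₋₁ = 1, q₋₁ = 0):
  k = 0: a₀ = 6; p₀/q₀ = 6/1; p₀² − 39·q₀² = 36 − 39 = -3.
  k = 1: m = 6, d = 3, a = ⌊(6 + 6)/3⌋ = 4; p/q = (4·6 + 1)/(4·1 + 0) = 25/4; p² − 39·q² = 625 − 624 = 1.
  The first convergent with p² − 39·q² = 1 gives the fundamental solution (x₁, y₁) = (25, 4).
Step 2: Apply the recurrence (x_{n+1}, y_{n+1}) = (x₁x_n + 39y₁y_n, x₁y_n + y₁x_n) repeatedly.
  From (x_1, y_1) = (25, 4): x_2 = 25·25 + 39·4·4 = 1249; y_2 = 25·4 + 4·25 = 200.
  From (x_2, y_2) = (1249, 200): x_3 = 25·1249 + 39·4·200 = 62425; y_3 = 25·200 + 4·1249 = 9996.
  From (x_3, y_3) = (62425, 9996): x_4 = 25·62425 + 39·4·9996 = 3120001; y_4 = 25·9996 + 4·62425 = 499600.
  From (x_4, y_4) = (3120001, 499600): x_5 = 25·3120001 + 39·4·499600 = 155937625; y_5 = 25·499600 + 4·3120001 = 24970004.
Step 3: Verify x_5² - 39·y_5² = 24316542890640625 - 24316542890640624 = 1 (should be 1). ✓

(x_1, y_1) = (25, 4); (x_5, y_5) = (155937625, 24970004).


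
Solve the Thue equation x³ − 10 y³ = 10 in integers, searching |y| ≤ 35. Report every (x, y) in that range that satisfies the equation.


The equation is x³ - 10y³ = 10. For fixed y, x³ = 10·y³ + 10, so a solution requires the RHS to be a perfect cube.
Strategy: iterate y from -35 to 35, compute RHS = 10·y³ + 10, and check whether it is a (positive or negative) perfect cube.
Check small values of y:
  y = 0: RHS = 10 is not a perfect cube.
  y = 1: RHS = 20 is not a perfect cube.
  y = -1: RHS = 0 = (0)³ ⇒ x = 0 works.
  y = 2: RHS = 90 is not a perfect cube.
  y = -2: RHS = -70 is not a perfect cube.
  y = 3: RHS = 280 is not a perfect cube.
  y = -3: RHS = -260 is not a perfect cube.
Continuing the search up to |y| = 35 finds no further solutions beyond those listed.
Collected solutions: (0, -1).

Solutions (with |y| ≤ 35): (0, -1).


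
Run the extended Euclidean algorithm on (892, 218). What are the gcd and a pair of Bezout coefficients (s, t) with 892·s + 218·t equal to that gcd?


Euclidean algorithm on (892, 218) — divide until remainder is 0:
  892 = 4 · 218 + 20
  218 = 10 · 20 + 18
  20 = 1 · 18 + 2
  18 = 9 · 2 + 0
gcd(892, 218) = 2.
Track Bezout coefficients alongside the remainders: start with r₀ = 892 = a·1 + b·0 (s = 1, t = 0) and r₁ = 218 = a·0 + b·1 (s = 0, t = 1); each new remainder r_{k+1} = r_{k-1} − q_k·r_k inherits s_{k+1} = s_{k-1} − q_k·s_k, t_{k+1} = t_{k-1} − q_k·t_k, so r_k = a·s_k + b·t_k at every step:
  q = 4: r = 20, s = 1 − 4·0 = 1, t = 0 − 4·1 = -4  (check: 892·1 + 218·(-4) = 20)
  q = 10: r = 18, s = 0 − 10·1 = -10, t = 1 − 10·(-4) = 41  (check: 892·(-10) + 218·41 = 18)
  q = 1: r = 2, s = 1 − 1·(-10) = 11, t = -4 − 1·41 = -45  (check: 892·11 + 218·(-45) = 2)
The row with r = 2 (the gcd) gives the Bezout coefficients s = 11, t = -45.
Result: 892 · (11) + 218 · (-45) = 2.

gcd(892, 218) = 2; s = 11, t = -45 (check: 892·11 + 218·(-45) = 2).


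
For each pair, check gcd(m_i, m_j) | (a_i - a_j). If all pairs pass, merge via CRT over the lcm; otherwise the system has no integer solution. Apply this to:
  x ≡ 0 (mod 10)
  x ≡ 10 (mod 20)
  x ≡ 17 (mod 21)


Moduli 10, 20, 21 are not pairwise coprime, so CRT works modulo lcm(m_i) when all pairwise compatibility conditions hold.
Pairwise compatibility: gcd(m_i, m_j) must divide a_i - a_j for every pair.
Merge one congruence at a time:
  Start: x ≡ 0 (mod 10).
  Combine with x ≡ 10 (mod 20): gcd(10, 20) = 10; 10 - 0 = 10, which IS divisible by 10, so compatible.
    Write x = 0 + 10·t and substitute into x ≡ 10 (mod 20): 10·t ≡ 10 − 0 = 10 (mod 20).
    Divide the congruence (and modulus) by g = 10: 1·t ≡ 1 (mod 2).
    So t ≡ 1 (mod 2).
    Then x = 0 + 10·1 = 10, valid modulo lcm(10, 20) = 20: x ≡ 10 (mod 20).
  Combine with x ≡ 17 (mod 21): gcd(20, 21) = 1; 17 - 10 = 7, which IS divisible by 1, so compatible.
    Write x = 10 + 20·t and substitute into x ≡ 17 (mod 21): 20·t ≡ 17 − 10 = 7 (mod 21).
    The inverse of 20 mod 21 is 20 (since 20·20 = 400 = 19·21 + 1), so t ≡ 20·7 = 140 ≡ 14 (mod 21).
    Then x = 10 + 20·14 = 290, valid modulo lcm(20, 21) = 420: x ≡ 290 (mod 420).
Verify: 290 mod 10 = 0, 290 mod 20 = 10, 290 mod 21 = 17.

x ≡ 290 (mod 420).


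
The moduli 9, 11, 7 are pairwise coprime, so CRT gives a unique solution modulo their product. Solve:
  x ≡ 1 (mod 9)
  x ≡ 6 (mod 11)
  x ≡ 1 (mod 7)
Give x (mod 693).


Moduli 9, 11, 7 are pairwise coprime; by CRT there is a unique solution modulo M = 9 · 11 · 7 = 693.
Solve pairwise, accumulating the modulus:
  Start with x ≡ 1 (mod 9).
  Combine with x ≡ 6 (mod 11): since gcd(9, 11) = 1, we get a unique residue mod 99.
    Write x = 1 + 9·t and substitute into x ≡ 6 (mod 11): 9·t ≡ 6 − 1 = 5 (mod 11).
    The inverse of 9 mod 11 is 5 (since 9·5 = 45 = 4·11 + 1), so t ≡ 5·5 = 25 ≡ 3 (mod 11).
    Then x = 1 + 9·3 = 28, valid modulo lcm(9, 11) = 99: x ≡ 28 (mod 99).
  Combine with x ≡ 1 (mod 7): since gcd(99, 7) = 1, we get a unique residue mod 693.
    Write x = 28 + 99·t and substitute into x ≡ 1 (mod 7): 99·t ≡ 1 − 28 = -27 (mod 7).
    Reduce coefficients mod 7: 1·t ≡ 1 (mod 7).
    So t ≡ 1 (mod 7).
    Then x = 28 + 99·1 = 127, valid modulo lcm(99, 7) = 693: x ≡ 127 (mod 693).
Verify: 127 mod 9 = 1 ✓, 127 mod 11 = 6 ✓, 127 mod 7 = 1 ✓.

x ≡ 127 (mod 693).


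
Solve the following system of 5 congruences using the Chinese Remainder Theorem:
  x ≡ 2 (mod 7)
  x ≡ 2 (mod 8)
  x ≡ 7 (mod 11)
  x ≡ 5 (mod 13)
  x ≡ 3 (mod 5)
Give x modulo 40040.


Product of moduli M = 7 · 8 · 11 · 13 · 5 = 40040.
Merge one congruence at a time:
  Start: x ≡ 2 (mod 7).
  Combine with x ≡ 2 (mod 8); new modulus lcm = 56.
    Write x = 2 + 7·t and substitute into x ≡ 2 (mod 8): 7·t ≡ 2 − 2 = 0 (mod 8).
    The inverse of 7 mod 8 is 7 (since 7·7 = 49 = 6·8 + 1), so t ≡ 7·0 = 0 ≡ 0 (mod 8).
    Then x = 2 + 7·0 = 2, valid modulo lcm(7, 8) = 56: x ≡ 2 (mod 56).
  Combine with x ≡ 7 (mod 11); new modulus lcm = 616.
    Write x = 2 + 56·t and substitute into x ≡ 7 (mod 11): 56·t ≡ 7 − 2 = 5 (mod 11).
    Reduce coefficients mod 11: 1·t ≡ 5 (mod 11).
    So t ≡ 5 (mod 11).
    Then x = 2 + 56·5 = 282, valid modulo lcm(56, 11) = 616: x ≡ 282 (mod 616).
  Combine with x ≡ 5 (mod 13); new modulus lcm = 8008.
    Write x = 282 + 616·t and substitute into x ≡ 5 (mod 13): 616·t ≡ 5 − 282 = -277 (mod 13).
    Reduce coefficients mod 13: 5·t ≡ 9 (mod 13).
    The inverse of 5 mod 13 is 8 (since 5·8 = 40 = 3·13 + 1), so t ≡ 8·9 = 72 ≡ 7 (mod 13).
    Then x = 282 + 616·7 = 4594, valid modulo lcm(616, 13) = 8008: x ≡ 4594 (mod 8008).
  Combine with x ≡ 3 (mod 5); new modulus lcm = 40040.
    Write x = 4594 + 8008·t and substitute into x ≡ 3 (mod 5): 8008·t ≡ 3 − 4594 = -4591 (mod 5).
    Reduce coefficients mod 5: 3·t ≡ 4 (mod 5).
    The inverse of 3 mod 5 is 2 (since 3·2 = 6 = 1·5 + 1), so t ≡ 2·4 = 8 ≡ 3 (mod 5).
    Then x = 4594 + 8008·3 = 28618, valid modulo lcm(8008, 5) = 40040: x ≡ 28618 (mod 40040).
Verify against each original: 28618 mod 7 = 2, 28618 mod 8 = 2, 28618 mod 11 = 7, 28618 mod 13 = 5, 28618 mod 5 = 3.

x ≡ 28618 (mod 40040).


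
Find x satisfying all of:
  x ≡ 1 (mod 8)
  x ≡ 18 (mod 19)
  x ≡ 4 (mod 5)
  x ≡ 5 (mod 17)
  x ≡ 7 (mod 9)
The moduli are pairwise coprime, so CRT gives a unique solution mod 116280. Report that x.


Product of moduli M = 8 · 19 · 5 · 17 · 9 = 116280.
Merge one congruence at a time:
  Start: x ≡ 1 (mod 8).
  Combine with x ≡ 18 (mod 19); new modulus lcm = 152.
    Write x = 1 + 8·t and substitute into x ≡ 18 (mod 19): 8·t ≡ 18 − 1 = 17 (mod 19).
    The inverse of 8 mod 19 is 12 (since 8·12 = 96 = 5·19 + 1), so t ≡ 12·17 = 204 ≡ 14 (mod 19).
    Then x = 1 + 8·14 = 113, valid modulo lcm(8, 19) = 152: x ≡ 113 (mod 152).
  Combine with x ≡ 4 (mod 5); new modulus lcm = 760.
    Write x = 113 + 152·t and substitute into x ≡ 4 (mod 5): 152·t ≡ 4 − 113 = -109 (mod 5).
    Reduce coefficients mod 5: 2·t ≡ 1 (mod 5).
    The inverse of 2 mod 5 is 3 (since 2·3 = 6 = 1·5 + 1), so t ≡ 3·1 = 3 ≡ 3 (mod 5).
    Then x = 113 + 152·3 = 569, valid modulo lcm(152, 5) = 760: x ≡ 569 (mod 760).
  Combine with x ≡ 5 (mod 17); new modulus lcm = 12920.
    Write x = 569 + 760·t and substitute into x ≡ 5 (mod 17): 760·t ≡ 5 − 569 = -564 (mod 17).
    Reduce coefficients mod 17: 12·t ≡ 14 (mod 17).
    The inverse of 12 mod 17 is 10 (since 12·10 = 120 = 7·17 + 1), so t ≡ 10·14 = 140 ≡ 4 (mod 17).
    Then x = 569 + 760·4 = 3609, valid modulo lcm(760, 17) = 12920: x ≡ 3609 (mod 12920).
  Combine with x ≡ 7 (mod 9); new modulus lcm = 116280.
    Write x = 3609 + 12920·t and substitute into x ≡ 7 (mod 9): 12920·t ≡ 7 − 3609 = -3602 (mod 9).
    Reduce coefficients mod 9: 5·t ≡ 7 (mod 9).
    The inverse of 5 mod 9 is 2 (since 5·2 = 10 = 1·9 + 1), so t ≡ 2·7 = 14 ≡ 5 (mod 9).
    Then x = 3609 + 12920·5 = 68209, valid modulo lcm(12920, 9) = 116280: x ≡ 68209 (mod 116280).
Verify against each original: 68209 mod 8 = 1, 68209 mod 19 = 18, 68209 mod 5 = 4, 68209 mod 17 = 5, 68209 mod 9 = 7.

x ≡ 68209 (mod 116280).


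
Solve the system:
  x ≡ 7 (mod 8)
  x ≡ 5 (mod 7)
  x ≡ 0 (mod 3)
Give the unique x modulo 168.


Moduli 8, 7, 3 are pairwise coprime; by CRT there is a unique solution modulo M = 8 · 7 · 3 = 168.
Solve pairwise, accumulating the modulus:
  Start with x ≡ 7 (mod 8).
  Combine with x ≡ 5 (mod 7): since gcd(8, 7) = 1, we get a unique residue mod 56.
    Write x = 7 + 8·t and substitute into x ≡ 5 (mod 7): 8·t ≡ 5 − 7 = -2 (mod 7).
    Reduce coefficients mod 7: 1·t ≡ 5 (mod 7).
    So t ≡ 5 (mod 7).
    Then x = 7 + 8·5 = 47, valid modulo lcm(8, 7) = 56: x ≡ 47 (mod 56).
  Combine with x ≡ 0 (mod 3): since gcd(56, 3) = 1, we get a unique residue mod 168.
    Write x = 47 + 56·t and substitute into x ≡ 0 (mod 3): 56·t ≡ 0 − 47 = -47 (mod 3).
    Reduce coefficients mod 3: 2·t ≡ 1 (mod 3).
    The inverse of 2 mod 3 is 2 (since 2·2 = 4 = 1·3 + 1), so t ≡ 2·1 = 2 ≡ 2 (mod 3).
    Then x = 47 + 56·2 = 159, valid modulo lcm(56, 3) = 168: x ≡ 159 (mod 168).
Verify: 159 mod 8 = 7 ✓, 159 mod 7 = 5 ✓, 159 mod 3 = 0 ✓.

x ≡ 159 (mod 168).


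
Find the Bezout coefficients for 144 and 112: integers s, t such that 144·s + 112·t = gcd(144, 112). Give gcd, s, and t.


Euclidean algorithm on (144, 112) — divide until remainder is 0:
  144 = 1 · 112 + 32
  112 = 3 · 32 + 16
  32 = 2 · 16 + 0
gcd(144, 112) = 16.
Track Bezout coefficients alongside the remainders: start with r₀ = 144 = a·1 + b·0 (s = 1, t = 0) and r₁ = 112 = a·0 + b·1 (s = 0, t = 1); each new remainder r_{k+1} = r_{k-1} − q_k·r_k inherits s_{k+1} = s_{k-1} − q_k·s_k, t_{k+1} = t_{k-1} − q_k·t_k, so r_k = a·s_k + b·t_k at every step:
  q = 1: r = 32, s = 1 − 1·0 = 1, t = 0 − 1·1 = -1  (check: 144·1 + 112·(-1) = 32)
  q = 3: r = 16, s = 0 − 3·1 = -3, t = 1 − 3·(-1) = 4  (check: 144·(-3) + 112·4 = 16)
The row with r = 16 (the gcd) gives the Bezout coefficients s = -3, t = 4.
Result: 144 · (-3) + 112 · (4) = 16.

gcd(144, 112) = 16; s = -3, t = 4 (check: 144·(-3) + 112·4 = 16).


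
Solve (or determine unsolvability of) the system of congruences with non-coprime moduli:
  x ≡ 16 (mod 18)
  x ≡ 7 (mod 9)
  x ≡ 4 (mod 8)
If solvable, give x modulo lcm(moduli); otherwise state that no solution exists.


Moduli 18, 9, 8 are not pairwise coprime, so CRT works modulo lcm(m_i) when all pairwise compatibility conditions hold.
Pairwise compatibility: gcd(m_i, m_j) must divide a_i - a_j for every pair.
Merge one congruence at a time:
  Start: x ≡ 16 (mod 18).
  Combine with x ≡ 7 (mod 9): gcd(18, 9) = 9; 7 - 16 = -9, which IS divisible by 9, so compatible.
    Write x = 16 + 18·t and substitute into x ≡ 7 (mod 9): 18·t ≡ 7 − 16 = -9 (mod 9).
    Divide the congruence (and modulus) by g = 9: 2·t ≡ -1 (mod 1).
    Modulo 1 every t works; take t = 0.
    Then x = 16 + 18·0 = 16, valid modulo lcm(18, 9) = 18: x ≡ 16 (mod 18).
  Combine with x ≡ 4 (mod 8): gcd(18, 8) = 2; 4 - 16 = -12, which IS divisible by 2, so compatible.
    Write x = 16 + 18·t and substitute into x ≡ 4 (mod 8): 18·t ≡ 4 − 16 = -12 (mod 8).
    Divide the congruence (and modulus) by g = 2: 9·t ≡ -6 (mod 4).
    Reduce coefficients mod 4: 1·t ≡ 2 (mod 4).
    So t ≡ 2 (mod 4).
    Then x = 16 + 18·2 = 52, valid modulo lcm(18, 8) = 72: x ≡ 52 (mod 72).
Verify: 52 mod 18 = 16, 52 mod 9 = 7, 52 mod 8 = 4.

x ≡ 52 (mod 72).


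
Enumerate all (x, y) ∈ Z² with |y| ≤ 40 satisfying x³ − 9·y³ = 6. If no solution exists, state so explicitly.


The equation is x³ - 9y³ = 6. For fixed y, x³ = 9·y³ + 6, so a solution requires the RHS to be a perfect cube.
Strategy: iterate y from -40 to 40, compute RHS = 9·y³ + 6, and check whether it is a (positive or negative) perfect cube.
Check small values of y:
  y = 0: RHS = 6 is not a perfect cube.
  y = 1: RHS = 15 is not a perfect cube.
  y = -1: RHS = -3 is not a perfect cube.
  y = 2: RHS = 78 is not a perfect cube.
  y = -2: RHS = -66 is not a perfect cube.
  y = 3: RHS = 249 is not a perfect cube.
  y = -3: RHS = -237 is not a perfect cube.
Continuing the search up to |y| = 40 finds no solutions either.
No (x, y) in the scanned range satisfies the equation.

No integer solutions with |y| ≤ 40.


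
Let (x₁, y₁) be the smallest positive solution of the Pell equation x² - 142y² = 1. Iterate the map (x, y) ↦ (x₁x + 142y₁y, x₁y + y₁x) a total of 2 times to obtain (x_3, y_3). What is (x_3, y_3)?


Step 1: Find the fundamental solution (x₁, y₁) of x² - 142y² = 1.
  Expand √142 as a continued fraction. a₀ = ⌊√142⌋ = 11; iterate m_{k+1} = d_k·a_k − m_k, d_{k+1} = (142 − m_{k+1}²)/d_k, a_{k+1} = ⌊(a₀ + m_{k+1})/d_{k+1}⌋ (starting m₀ = 0, d₀ = 1), with convergents p_k = a_k·p_{k-1} + p_{k-2}, q_k = a_k·q_{k-1} + q_{k-2} (p₋₁ = 1, q₋₁ = 0):
  k = 0: a₀ = 11; p₀/q₀ = 11/1; p₀² − 142·q₀² = 121 − 142 = -21.
  k = 1: m = 11, d = 21, a = ⌊(11 + 11)/21⌋ = 1; p/q = (1·11 + 1)/(1·1 + 0) = 12/1; p² − 142·q² = 144 − 142 = 2.
  k = 2: m = 10, d = 2, a = ⌊(11 + 10)/2⌋ = 10; p/q = (10·12 + 11)/(10·1 + 1) = 131/11; p² − 142·q² = 17161 − 17182 = -21.
  k = 3: m = 10, d = 21, a = ⌊(11 + 10)/21⌋ = 1; p/q = (1·131 + 12)/(1·11 + 1) = 143/12; p² − 142·q² = 20449 − 20448 = 1.
  The first convergent with p² − 142·q² = 1 gives the fundamental solution (x₁, y₁) = (143, 12).
Step 2: Apply the recurrence (x_{n+1}, y_{n+1}) = (x₁x_n + 142y₁y_n, x₁y_n + y₁x_n) repeatedly.
  From (x_1, y_1) = (143, 12): x_2 = 143·143 + 142·12·12 = 40897; y_2 = 143·12 + 12·143 = 3432.
  From (x_2, y_2) = (40897, 3432): x_3 = 143·40897 + 142·12·3432 = 11696399; y_3 = 143·3432 + 12·40897 = 981540.
Step 3: Verify x_3² - 142·y_3² = 136805749567201 - 136805749567200 = 1 (should be 1). ✓

(x_1, y_1) = (143, 12); (x_3, y_3) = (11696399, 981540).


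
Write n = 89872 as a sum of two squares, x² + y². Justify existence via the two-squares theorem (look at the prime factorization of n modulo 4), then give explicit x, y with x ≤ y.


Step 1: Factor n = 89872 = 2^4 · 41 · 137.
Step 2: Check the mod-4 condition on each prime factor: 2 = 2 (special); 41 ≡ 1 (mod 4), exponent 1; 137 ≡ 1 (mod 4), exponent 1.
All primes ≡ 3 (mod 4) appear to even exponent (or don't appear), so by the two-squares theorem n IS expressible as a sum of two squares.
Step 3: Build a representation. Group n = k² · m with k = 4 and m = 41 · 137 = 5617 (a product of primes ≡ 1 (mod 4)); a representation of m scales to one of n via (k·x)² + (k·y)² = k²(x² + y²). Each prime p ≡ 1 (mod 4) is itself a sum of two squares; find a² by testing p − a² for a perfect square:
  41: 41 − 1² = 40, 41 − 2² = 37, 41 − 3² = 32, 41 − 4² = 25 = 5² ⇒ 41 = 4² + 5².
  137: 137 − 1² = 136, 137 − 2² = 133, 137 − 3² = 128, 137 − 4² = 121 = 11² ⇒ 137 = 4² + 11².
  Combine using the Brahmagupta–Fibonacci identity (a² + b²)(c² + d²) = (ac − bd)² + (ad + bc)² = (ac + bd)² + (ad − bc)²:
  41 · 137 = 5617: from (4² + 5²)(4² + 11²), take (4·4 − 5·11, 4·11 + 5·4) = (16 − 55, 44 + 20) = (-39, 64); dropping signs (only squares matter) gives (39, 64); check 39² + 64² = 1521 + 4096 = 5617 ✓.
  Scale by k = 4: (4·39, 4·64) = (156, 256).
Step 4: Order so x ≤ y and verify: 156² + 256² = 24336 + 65536 = 89872 = n. ✓

n = 89872 = 156² + 256² (one valid representation with x ≤ y).


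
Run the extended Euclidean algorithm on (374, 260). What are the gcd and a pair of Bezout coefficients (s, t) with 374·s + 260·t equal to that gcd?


Euclidean algorithm on (374, 260) — divide until remainder is 0:
  374 = 1 · 260 + 114
  260 = 2 · 114 + 32
  114 = 3 · 32 + 18
  32 = 1 · 18 + 14
  18 = 1 · 14 + 4
  14 = 3 · 4 + 2
  4 = 2 · 2 + 0
gcd(374, 260) = 2.
Track Bezout coefficients alongside the remainders: start with r₀ = 374 = a·1 + b·0 (s = 1, t = 0) and r₁ = 260 = a·0 + b·1 (s = 0, t = 1); each new remainder r_{k+1} = r_{k-1} − q_k·r_k inherits s_{k+1} = s_{k-1} − q_k·s_k, t_{k+1} = t_{k-1} − q_k·t_k, so r_k = a·s_k + b·t_k at every step:
  q = 1: r = 114, s = 1 − 1·0 = 1, t = 0 − 1·1 = -1  (check: 374·1 + 260·(-1) = 114)
  q = 2: r = 32, s = 0 − 2·1 = -2, t = 1 − 2·(-1) = 3  (check: 374·(-2) + 260·3 = 32)
  q = 3: r = 18, s = 1 − 3·(-2) = 7, t = -1 − 3·3 = -10  (check: 374·7 + 260·(-10) = 18)
  q = 1: r = 14, s = -2 − 1·7 = -9, t = 3 − 1·(-10) = 13  (check: 374·(-9) + 260·13 = 14)
  q = 1: r = 4, s = 7 − 1·(-9) = 16, t = -10 − 1·13 = -23  (check: 374·16 + 260·(-23) = 4)
  q = 3: r = 2, s = -9 − 3·16 = -57, t = 13 − 3·(-23) = 82  (check: 374·(-57) + 260·82 = 2)
The row with r = 2 (the gcd) gives the Bezout coefficients s = -57, t = 82.
Result: 374 · (-57) + 260 · (82) = 2.

gcd(374, 260) = 2; s = -57, t = 82 (check: 374·(-57) + 260·82 = 2).


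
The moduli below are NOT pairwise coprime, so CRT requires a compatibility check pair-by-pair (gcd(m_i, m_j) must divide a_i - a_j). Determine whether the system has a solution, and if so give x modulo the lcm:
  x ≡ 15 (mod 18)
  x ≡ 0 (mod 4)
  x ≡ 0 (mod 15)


Moduli 18, 4, 15 are not pairwise coprime, so CRT works modulo lcm(m_i) when all pairwise compatibility conditions hold.
Pairwise compatibility: gcd(m_i, m_j) must divide a_i - a_j for every pair.
Merge one congruence at a time:
  Start: x ≡ 15 (mod 18).
  Combine with x ≡ 0 (mod 4): gcd(18, 4) = 2, and 0 - 15 = -15 is NOT divisible by 2.
    ⇒ system is inconsistent (no integer solution).

No solution (the system is inconsistent).


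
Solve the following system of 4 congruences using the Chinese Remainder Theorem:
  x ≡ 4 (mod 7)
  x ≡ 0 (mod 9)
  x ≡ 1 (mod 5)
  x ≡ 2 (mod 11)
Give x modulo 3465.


Product of moduli M = 7 · 9 · 5 · 11 = 3465.
Merge one congruence at a time:
  Start: x ≡ 4 (mod 7).
  Combine with x ≡ 0 (mod 9); new modulus lcm = 63.
    Write x = 4 + 7·t and substitute into x ≡ 0 (mod 9): 7·t ≡ 0 − 4 = -4 (mod 9).
    Reduce coefficients mod 9: 7·t ≡ 5 (mod 9).
    The inverse of 7 mod 9 is 4 (since 7·4 = 28 = 3·9 + 1), so t ≡ 4·5 = 20 ≡ 2 (mod 9).
    Then x = 4 + 7·2 = 18, valid modulo lcm(7, 9) = 63: x ≡ 18 (mod 63).
  Combine with x ≡ 1 (mod 5); new modulus lcm = 315.
    Write x = 18 + 63·t and substitute into x ≡ 1 (mod 5): 63·t ≡ 1 − 18 = -17 (mod 5).
    Reduce coefficients mod 5: 3·t ≡ 3 (mod 5).
    The inverse of 3 mod 5 is 2 (since 3·2 = 6 = 1·5 + 1), so t ≡ 2·3 = 6 ≡ 1 (mod 5).
    Then x = 18 + 63·1 = 81, valid modulo lcm(63, 5) = 315: x ≡ 81 (mod 315).
  Combine with x ≡ 2 (mod 11); new modulus lcm = 3465.
    Write x = 81 + 315·t and substitute into x ≡ 2 (mod 11): 315·t ≡ 2 − 81 = -79 (mod 11).
    Reduce coefficients mod 11: 7·t ≡ 9 (mod 11).
    The inverse of 7 mod 11 is 8 (since 7·8 = 56 = 5·11 + 1), so t ≡ 8·9 = 72 ≡ 6 (mod 11).
    Then x = 81 + 315·6 = 1971, valid modulo lcm(315, 11) = 3465: x ≡ 1971 (mod 3465).
Verify against each original: 1971 mod 7 = 4, 1971 mod 9 = 0, 1971 mod 5 = 1, 1971 mod 11 = 2.

x ≡ 1971 (mod 3465).


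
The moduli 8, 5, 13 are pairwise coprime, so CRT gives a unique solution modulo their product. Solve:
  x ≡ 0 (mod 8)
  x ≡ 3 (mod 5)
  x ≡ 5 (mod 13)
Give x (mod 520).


Moduli 8, 5, 13 are pairwise coprime; by CRT there is a unique solution modulo M = 8 · 5 · 13 = 520.
Solve pairwise, accumulating the modulus:
  Start with x ≡ 0 (mod 8).
  Combine with x ≡ 3 (mod 5): since gcd(8, 5) = 1, we get a unique residue mod 40.
    Write x = 0 + 8·t and substitute into x ≡ 3 (mod 5): 8·t ≡ 3 − 0 = 3 (mod 5).
    Reduce coefficients mod 5: 3·t ≡ 3 (mod 5).
    The inverse of 3 mod 5 is 2 (since 3·2 = 6 = 1·5 + 1), so t ≡ 2·3 = 6 ≡ 1 (mod 5).
    Then x = 0 + 8·1 = 8, valid modulo lcm(8, 5) = 40: x ≡ 8 (mod 40).
  Combine with x ≡ 5 (mod 13): since gcd(40, 13) = 1, we get a unique residue mod 520.
    Write x = 8 + 40·t and substitute into x ≡ 5 (mod 13): 40·t ≡ 5 − 8 = -3 (mod 13).
    Reduce coefficients mod 13: 1·t ≡ 10 (mod 13).
    So t ≡ 10 (mod 13).
    Then x = 8 + 40·10 = 408, valid modulo lcm(40, 13) = 520: x ≡ 408 (mod 520).
Verify: 408 mod 8 = 0 ✓, 408 mod 5 = 3 ✓, 408 mod 13 = 5 ✓.

x ≡ 408 (mod 520).


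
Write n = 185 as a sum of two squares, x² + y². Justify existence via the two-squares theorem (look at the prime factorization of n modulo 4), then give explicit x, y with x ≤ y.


Step 1: Factor n = 185 = 5 · 37.
Step 2: Check the mod-4 condition on each prime factor: 5 ≡ 1 (mod 4), exponent 1; 37 ≡ 1 (mod 4), exponent 1.
All primes ≡ 3 (mod 4) appear to even exponent (or don't appear), so by the two-squares theorem n IS expressible as a sum of two squares.
Step 3: Build a representation. Here n = 5 · 37 is a product of primes ≡ 1 (mod 4). Each prime p ≡ 1 (mod 4) is itself a sum of two squares; find a² by testing p − a² for a perfect square:
  5: 5 − 1² = 4 = 2² ⇒ 5 = 1² + 2².
  37: 37 − 1² = 36 = 6² ⇒ 37 = 1² + 6².
  Combine using the Brahmagupta–Fibonacci identity (a² + b²)(c² + d²) = (ac − bd)² + (ad + bc)² = (ac + bd)² + (ad − bc)²:
  5 · 37 = 185: from (1² + 2²)(1² + 6²), take (1·1 − 2·6, 1·6 + 2·1) = (1 − 12, 6 + 2) = (-11, 8); dropping signs (only squares matter) gives (11, 8); check 11² + 8² = 121 + 64 = 185 ✓.
Step 4: Order so x ≤ y and verify: 8² + 11² = 64 + 121 = 185 = n. ✓

n = 185 = 8² + 11² (one valid representation with x ≤ y).


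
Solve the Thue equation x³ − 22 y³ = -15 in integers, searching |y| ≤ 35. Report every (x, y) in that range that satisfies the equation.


The equation is x³ - 22y³ = -15. For fixed y, x³ = 22·y³ − 15, so a solution requires the RHS to be a perfect cube.
Strategy: iterate y from -35 to 35, compute RHS = 22·y³ − 15, and check whether it is a (positive or negative) perfect cube.
Check small values of y:
  y = 0: RHS = -15 is not a perfect cube.
  y = 1: RHS = 7 is not a perfect cube.
  y = -1: RHS = -37 is not a perfect cube.
  y = 2: RHS = 161 is not a perfect cube.
  y = -2: RHS = -191 is not a perfect cube.
  y = 3: RHS = 579 is not a perfect cube.
  y = -3: RHS = -609 is not a perfect cube.
Continuing the search up to |y| = 35 finds no solutions either.
No (x, y) in the scanned range satisfies the equation.

No integer solutions with |y| ≤ 35.


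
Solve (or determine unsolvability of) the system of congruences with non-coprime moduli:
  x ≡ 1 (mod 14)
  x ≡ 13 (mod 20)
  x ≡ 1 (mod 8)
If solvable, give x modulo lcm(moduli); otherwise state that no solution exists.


Moduli 14, 20, 8 are not pairwise coprime, so CRT works modulo lcm(m_i) when all pairwise compatibility conditions hold.
Pairwise compatibility: gcd(m_i, m_j) must divide a_i - a_j for every pair.
Merge one congruence at a time:
  Start: x ≡ 1 (mod 14).
  Combine with x ≡ 13 (mod 20): gcd(14, 20) = 2; 13 - 1 = 12, which IS divisible by 2, so compatible.
    Write x = 1 + 14·t and substitute into x ≡ 13 (mod 20): 14·t ≡ 13 − 1 = 12 (mod 20).
    Divide the congruence (and modulus) by g = 2: 7·t ≡ 6 (mod 10).
    The inverse of 7 mod 10 is 3 (since 7·3 = 21 = 2·10 + 1), so t ≡ 3·6 = 18 ≡ 8 (mod 10).
    Then x = 1 + 14·8 = 113, valid modulo lcm(14, 20) = 140: x ≡ 113 (mod 140).
  Combine with x ≡ 1 (mod 8): gcd(140, 8) = 4; 1 - 113 = -112, which IS divisible by 4, so compatible.
    Write x = 113 + 140·t and substitute into x ≡ 1 (mod 8): 140·t ≡ 1 − 113 = -112 (mod 8).
    Divide the congruence (and modulus) by g = 4: 35·t ≡ -28 (mod 2).
    Reduce coefficients mod 2: 1·t ≡ 0 (mod 2).
    So t ≡ 0 (mod 2).
    Then x = 113 + 140·0 = 113, valid modulo lcm(140, 8) = 280: x ≡ 113 (mod 280).
Verify: 113 mod 14 = 1, 113 mod 20 = 13, 113 mod 8 = 1.

x ≡ 113 (mod 280).


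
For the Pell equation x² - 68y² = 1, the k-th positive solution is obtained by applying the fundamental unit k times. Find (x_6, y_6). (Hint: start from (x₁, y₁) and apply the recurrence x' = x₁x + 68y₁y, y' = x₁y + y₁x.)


Step 1: Find the fundamental solution (x₁, y₁) of x² - 68y² = 1.
  Expand √68 as a continued fraction. a₀ = ⌊√68⌋ = 8; iterate m_{k+1} = d_k·a_k − m_k, d_{k+1} = (68 − m_{k+1}²)/d_k, a_{k+1} = ⌊(a₀ + m_{k+1})/d_{k+1}⌋ (starting m₀ = 0, d₀ = 1), with convergents p_k = a_k·p_{k-1} + p_{k-2}, q_k = a_k·q_{k-1} + q_{k-2} (p₋₁ = 1, q₋₁ = 0):
  k = 0: a₀ = 8; p₀/q₀ = 8/1; p₀² − 68·q₀² = 64 − 68 = -4.
  k = 1: m = 8, d = 4, a = ⌊(8 + 8)/4⌋ = 4; p/q = (4·8 + 1)/(4·1 + 0) = 33/4; p² − 68·q² = 1089 − 1088 = 1.
  The first convergent with p² − 68·q² = 1 gives the fundamental solution (x₁, y₁) = (33, 4).
Step 2: Apply the recurrence (x_{n+1}, y_{n+1}) = (x₁x_n + 68y₁y_n, x₁y_n + y₁x_n) repeatedly.
  From (x_1, y_1) = (33, 4): x_2 = 33·33 + 68·4·4 = 2177; y_2 = 33·4 + 4·33 = 264.
  From (x_2, y_2) = (2177, 264): x_3 = 33·2177 + 68·4·264 = 143649; y_3 = 33·264 + 4·2177 = 17420.
  From (x_3, y_3) = (143649, 17420): x_4 = 33·143649 + 68·4·17420 = 9478657; y_4 = 33·17420 + 4·143649 = 1149456.
  From (x_4, y_4) = (9478657, 1149456): x_5 = 33·9478657 + 68·4·1149456 = 625447713; y_5 = 33·1149456 + 4·9478657 = 75846676.
  From (x_5, y_5) = (625447713, 75846676): x_6 = 33·625447713 + 68·4·75846676 = 41270070401; y_6 = 33·75846676 + 4·625447713 = 5004731160.
Step 3: Verify x_6² - 68·y_6² = 1703218710903496300801 - 1703218710903496300800 = 1 (should be 1). ✓

(x_1, y_1) = (33, 4); (x_6, y_6) = (41270070401, 5004731160).


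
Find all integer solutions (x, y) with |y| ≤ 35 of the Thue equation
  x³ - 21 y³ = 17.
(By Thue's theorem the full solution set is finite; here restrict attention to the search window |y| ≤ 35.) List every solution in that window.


The equation is x³ - 21y³ = 17. For fixed y, x³ = 21·y³ + 17, so a solution requires the RHS to be a perfect cube.
Strategy: iterate y from -35 to 35, compute RHS = 21·y³ + 17, and check whether it is a (positive or negative) perfect cube.
Check small values of y:
  y = 0: RHS = 17 is not a perfect cube.
  y = 1: RHS = 38 is not a perfect cube.
  y = -1: RHS = -4 is not a perfect cube.
  y = 2: RHS = 185 is not a perfect cube.
  y = -2: RHS = -151 is not a perfect cube.
  y = 3: RHS = 584 is not a perfect cube.
  y = -3: RHS = -550 is not a perfect cube.
Continuing the search up to |y| = 35 finds no solutions either.
No (x, y) in the scanned range satisfies the equation.

No integer solutions with |y| ≤ 35.


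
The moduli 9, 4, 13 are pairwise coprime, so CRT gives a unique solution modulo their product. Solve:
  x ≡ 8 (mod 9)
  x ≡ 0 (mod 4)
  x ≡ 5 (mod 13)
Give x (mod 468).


Moduli 9, 4, 13 are pairwise coprime; by CRT there is a unique solution modulo M = 9 · 4 · 13 = 468.
Solve pairwise, accumulating the modulus:
  Start with x ≡ 8 (mod 9).
  Combine with x ≡ 0 (mod 4): since gcd(9, 4) = 1, we get a unique residue mod 36.
    Write x = 8 + 9·t and substitute into x ≡ 0 (mod 4): 9·t ≡ 0 − 8 = -8 (mod 4).
    Reduce coefficients mod 4: 1·t ≡ 0 (mod 4).
    So t ≡ 0 (mod 4).
    Then x = 8 + 9·0 = 8, valid modulo lcm(9, 4) = 36: x ≡ 8 (mod 36).
  Combine with x ≡ 5 (mod 13): since gcd(36, 13) = 1, we get a unique residue mod 468.
    Write x = 8 + 36·t and substitute into x ≡ 5 (mod 13): 36·t ≡ 5 − 8 = -3 (mod 13).
    Reduce coefficients mod 13: 10·t ≡ 10 (mod 13).
    The inverse of 10 mod 13 is 4 (since 10·4 = 40 = 3·13 + 1), so t ≡ 4·10 = 40 ≡ 1 (mod 13).
    Then x = 8 + 36·1 = 44, valid modulo lcm(36, 13) = 468: x ≡ 44 (mod 468).
Verify: 44 mod 9 = 8 ✓, 44 mod 4 = 0 ✓, 44 mod 13 = 5 ✓.

x ≡ 44 (mod 468).


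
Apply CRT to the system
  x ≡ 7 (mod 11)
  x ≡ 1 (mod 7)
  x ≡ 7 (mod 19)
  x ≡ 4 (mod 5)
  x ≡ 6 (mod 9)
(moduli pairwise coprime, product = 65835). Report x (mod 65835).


Product of moduli M = 11 · 7 · 19 · 5 · 9 = 65835.
Merge one congruence at a time:
  Start: x ≡ 7 (mod 11).
  Combine with x ≡ 1 (mod 7); new modulus lcm = 77.
    Write x = 7 + 11·t and substitute into x ≡ 1 (mod 7): 11·t ≡ 1 − 7 = -6 (mod 7).
    Reduce coefficients mod 7: 4·t ≡ 1 (mod 7).
    The inverse of 4 mod 7 is 2 (since 4·2 = 8 = 1·7 + 1), so t ≡ 2·1 = 2 ≡ 2 (mod 7).
    Then x = 7 + 11·2 = 29, valid modulo lcm(11, 7) = 77: x ≡ 29 (mod 77).
  Combine with x ≡ 7 (mod 19); new modulus lcm = 1463.
    Write x = 29 + 77·t and substitute into x ≡ 7 (mod 19): 77·t ≡ 7 − 29 = -22 (mod 19).
    Reduce coefficients mod 19: 1·t ≡ 16 (mod 19).
    So t ≡ 16 (mod 19).
    Then x = 29 + 77·16 = 1261, valid modulo lcm(77, 19) = 1463: x ≡ 1261 (mod 1463).
  Combine with x ≡ 4 (mod 5); new modulus lcm = 7315.
    Write x = 1261 + 1463·t and substitute into x ≡ 4 (mod 5): 1463·t ≡ 4 − 1261 = -1257 (mod 5).
    Reduce coefficients mod 5: 3·t ≡ 3 (mod 5).
    The inverse of 3 mod 5 is 2 (since 3·2 = 6 = 1·5 + 1), so t ≡ 2·3 = 6 ≡ 1 (mod 5).
    Then x = 1261 + 1463·1 = 2724, valid modulo lcm(1463, 5) = 7315: x ≡ 2724 (mod 7315).
  Combine with x ≡ 6 (mod 9); new modulus lcm = 65835.
    Write x = 2724 + 7315·t and substitute into x ≡ 6 (mod 9): 7315·t ≡ 6 − 2724 = -2718 (mod 9).
    Reduce coefficients mod 9: 7·t ≡ 0 (mod 9).
    The inverse of 7 mod 9 is 4 (since 7·4 = 28 = 3·9 + 1), so t ≡ 4·0 = 0 ≡ 0 (mod 9).
    Then x = 2724 + 7315·0 = 2724, valid modulo lcm(7315, 9) = 65835: x ≡ 2724 (mod 65835).
Verify against each original: 2724 mod 11 = 7, 2724 mod 7 = 1, 2724 mod 19 = 7, 2724 mod 5 = 4, 2724 mod 9 = 6.

x ≡ 2724 (mod 65835).


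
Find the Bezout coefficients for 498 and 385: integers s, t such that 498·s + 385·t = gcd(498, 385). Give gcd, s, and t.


Euclidean algorithm on (498, 385) — divide until remainder is 0:
  498 = 1 · 385 + 113
  385 = 3 · 113 + 46
  113 = 2 · 46 + 21
  46 = 2 · 21 + 4
  21 = 5 · 4 + 1
  4 = 4 · 1 + 0
gcd(498, 385) = 1.
Track Bezout coefficients alongside the remainders: start with r₀ = 498 = a·1 + b·0 (s = 1, t = 0) and r₁ = 385 = a·0 + b·1 (s = 0, t = 1); each new remainder r_{k+1} = r_{k-1} − q_k·r_k inherits s_{k+1} = s_{k-1} − q_k·s_k, t_{k+1} = t_{k-1} − q_k·t_k, so r_k = a·s_k + b·t_k at every step:
  q = 1: r = 113, s = 1 − 1·0 = 1, t = 0 − 1·1 = -1  (check: 498·1 + 385·(-1) = 113)
  q = 3: r = 46, s = 0 − 3·1 = -3, t = 1 − 3·(-1) = 4  (check: 498·(-3) + 385·4 = 46)
  q = 2: r = 21, s = 1 − 2·(-3) = 7, t = -1 − 2·4 = -9  (check: 498·7 + 385·(-9) = 21)
  q = 2: r = 4, s = -3 − 2·7 = -17, t = 4 − 2·(-9) = 22  (check: 498·(-17) + 385·22 = 4)
  q = 5: r = 1, s = 7 − 5·(-17) = 92, t = -9 − 5·22 = -119  (check: 498·92 + 385·(-119) = 1)
The row with r = 1 (the gcd) gives the Bezout coefficients s = 92, t = -119.
Result: 498 · (92) + 385 · (-119) = 1.

gcd(498, 385) = 1; s = 92, t = -119 (check: 498·92 + 385·(-119) = 1).
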